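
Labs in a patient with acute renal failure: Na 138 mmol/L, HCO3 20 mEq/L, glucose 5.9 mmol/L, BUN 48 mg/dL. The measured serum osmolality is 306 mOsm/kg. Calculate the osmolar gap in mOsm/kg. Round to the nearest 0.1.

Calculated osmolality = 2·Na + glucose + BUN/2.8
= 2·138 + 5.9 + 48/2.8
= 276 + 5.90 + 17.14
= 299.04 mOsm/kg ≈ 299.0 mOsm/kg
Osmolar gap = measured − calculated = 306 − 299.0 = 7.0 mOsm/kg

7.0 mOsm/kg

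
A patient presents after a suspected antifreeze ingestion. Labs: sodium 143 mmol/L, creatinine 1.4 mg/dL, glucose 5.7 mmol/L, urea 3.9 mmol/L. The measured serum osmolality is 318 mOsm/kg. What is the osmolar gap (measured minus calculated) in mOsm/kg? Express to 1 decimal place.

22.4 mOsm/kg

Calculated osmolality = 2·Na + glucose + urea
= 2·143 + 5.7 + 3.9
= 286 + 5.70 + 3.90
= 295.6 mOsm/kg ≈ 295.6 mOsm/kg
Osmolar gap = measured − calculated = 318 − 295.6 = 22.4 mOsm/kg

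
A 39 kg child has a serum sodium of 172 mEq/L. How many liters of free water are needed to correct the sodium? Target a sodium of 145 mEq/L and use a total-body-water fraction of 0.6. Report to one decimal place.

TBW = 0.6 · 39 = 23.4 L
Free water deficit = TBW · (Na/145 − 1)
= 23.4 · (172/145 − 1)
= 23.4 · 0.1862
= 4.36 L

4.4 L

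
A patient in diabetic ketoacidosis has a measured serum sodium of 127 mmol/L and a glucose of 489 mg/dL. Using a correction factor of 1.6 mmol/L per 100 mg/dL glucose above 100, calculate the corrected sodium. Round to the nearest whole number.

133 mmol/L

Corrected Na = measured Na + 1.6 · (glucose − 100)/100
= 127 + 1.6 · (489 − 100)/100
= 127 + 6.2
= 133.2 mmol/L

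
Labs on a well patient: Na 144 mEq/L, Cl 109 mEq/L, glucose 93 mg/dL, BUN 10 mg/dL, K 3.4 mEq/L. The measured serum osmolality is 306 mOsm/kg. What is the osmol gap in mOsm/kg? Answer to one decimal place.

Calculated osmolality = 2·Na + glucose/18 + BUN/2.8
= 2·144 + 93/18 + 10/2.8
= 288 + 5.17 + 3.57
= 296.74 mOsm/kg ≈ 296.7 mOsm/kg
Osmolar gap = measured − calculated = 306 − 296.7 = 9.3 mOsm/kg

9.3 mOsm/kg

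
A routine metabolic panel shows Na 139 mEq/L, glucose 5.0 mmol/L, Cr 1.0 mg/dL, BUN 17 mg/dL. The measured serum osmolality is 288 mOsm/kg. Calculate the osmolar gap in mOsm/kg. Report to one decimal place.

-1.1 mOsm/kg

Calculated osmolality = 2·Na + glucose + BUN/2.8
= 2·139 + 5 + 17/2.8
= 278 + 5 + 6.07
= 289.07 mOsm/kg ≈ 289.1 mOsm/kg
Osmolar gap = measured − calculated = 288 − 289.1 = -1.1 mOsm/kg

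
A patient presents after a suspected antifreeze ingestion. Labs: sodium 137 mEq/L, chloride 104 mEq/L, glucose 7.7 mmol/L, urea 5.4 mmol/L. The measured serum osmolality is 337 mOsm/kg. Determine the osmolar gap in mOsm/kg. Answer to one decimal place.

49.9 mOsm/kg

Calculated osmolality = 2·Na + glucose + urea
= 2·137 + 7.7 + 5.4
= 274 + 7.70 + 5.40
= 287.1 mOsm/kg ≈ 287.1 mOsm/kg
Osmolar gap = measured − calculated = 337 − 287.1 = 49.9 mOsm/kg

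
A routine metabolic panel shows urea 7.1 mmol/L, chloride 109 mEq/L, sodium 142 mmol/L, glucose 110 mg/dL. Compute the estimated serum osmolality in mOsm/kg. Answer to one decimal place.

Calculated osmolality = 2·Na + glucose/18 + urea
= 2·142 + 110/18 + 7.1
= 284 + 6.11 + 7.10
= 297.21 mOsm/kg

297.2 mOsm/kg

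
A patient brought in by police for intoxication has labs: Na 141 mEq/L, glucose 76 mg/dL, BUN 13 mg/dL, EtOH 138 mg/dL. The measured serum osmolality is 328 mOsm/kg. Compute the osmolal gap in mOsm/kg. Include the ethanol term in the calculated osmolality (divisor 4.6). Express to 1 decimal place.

Calculated osmolality = 2·Na + glucose/18 + BUN/2.8 + ethanol/4.6
= 2·141 + 76/18 + 13/2.8 + 138/4.6
= 282 + 4.22 + 4.64 + 30
= 320.86 mOsm/kg ≈ 320.9 mOsm/kg
Osmolar gap = measured − calculated = 328 − 320.9 = 7.1 mOsm/kg

7.1 mOsm/kg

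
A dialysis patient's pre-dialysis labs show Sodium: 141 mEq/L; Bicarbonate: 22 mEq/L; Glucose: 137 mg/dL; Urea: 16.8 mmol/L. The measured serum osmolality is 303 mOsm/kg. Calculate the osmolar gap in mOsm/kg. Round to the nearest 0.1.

-3.4 mOsm/kg

Calculated osmolality = 2·Na + glucose/18 + urea
= 2·141 + 137/18 + 16.8
= 282 + 7.61 + 16.80
= 306.41 mOsm/kg ≈ 306.4 mOsm/kg
Osmolar gap = measured − calculated = 303 − 306.4 = -3.4 mOsm/kg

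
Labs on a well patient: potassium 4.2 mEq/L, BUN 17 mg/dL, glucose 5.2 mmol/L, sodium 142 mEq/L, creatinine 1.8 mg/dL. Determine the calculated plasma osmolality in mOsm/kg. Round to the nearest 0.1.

Calculated osmolality = 2·Na + glucose + BUN/2.8
= 2·142 + 5.2 + 17/2.8
= 284 + 5.20 + 6.07
= 295.27 mOsm/kg

295.3 mOsm/kg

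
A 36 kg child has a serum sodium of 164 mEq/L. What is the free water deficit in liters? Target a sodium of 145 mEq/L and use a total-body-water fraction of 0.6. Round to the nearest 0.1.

2.8 L

TBW = 0.6 · 36 = 21.6 L
Free water deficit = TBW · (Na/145 − 1)
= 21.6 · (164/145 − 1)
= 21.6 · 0.131
= 2.83 L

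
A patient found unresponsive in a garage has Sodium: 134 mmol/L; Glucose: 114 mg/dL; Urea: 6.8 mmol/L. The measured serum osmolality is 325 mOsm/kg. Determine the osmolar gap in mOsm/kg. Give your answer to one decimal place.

Calculated osmolality = 2·Na + glucose/18 + urea
= 2·134 + 114/18 + 6.8
= 268 + 6.33 + 6.80
= 281.13 mOsm/kg ≈ 281.1 mOsm/kg
Osmolar gap = measured − calculated = 325 − 281.1 = 43.9 mOsm/kg

43.9 mOsm/kg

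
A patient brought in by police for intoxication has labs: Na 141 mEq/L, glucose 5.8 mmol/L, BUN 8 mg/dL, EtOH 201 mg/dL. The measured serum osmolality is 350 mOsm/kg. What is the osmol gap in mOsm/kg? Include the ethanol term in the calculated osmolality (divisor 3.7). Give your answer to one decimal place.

Calculated osmolality = 2·Na + glucose + BUN/2.8 + ethanol/3.7
= 2·141 + 5.8 + 8/2.8 + 201/3.7
= 282 + 5.80 + 2.86 + 54.32
= 344.98 mOsm/kg ≈ 345.0 mOsm/kg
Osmolar gap = measured − calculated = 350 − 345.0 = 5.0 mOsm/kg

5.0 mOsm/kg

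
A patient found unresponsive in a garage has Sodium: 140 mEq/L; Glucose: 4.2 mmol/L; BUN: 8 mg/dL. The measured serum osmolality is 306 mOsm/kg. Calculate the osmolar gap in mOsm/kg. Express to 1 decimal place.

Calculated osmolality = 2·Na + glucose + BUN/2.8
= 2·140 + 4.2 + 8/2.8
= 280 + 4.20 + 2.86
= 287.06 mOsm/kg ≈ 287.1 mOsm/kg
Osmolar gap = measured − calculated = 306 − 287.1 = 18.9 mOsm/kg

18.9 mOsm/kg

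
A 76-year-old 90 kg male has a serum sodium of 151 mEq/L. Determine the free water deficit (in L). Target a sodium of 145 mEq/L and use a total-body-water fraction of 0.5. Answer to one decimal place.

1.9 L

TBW = 0.5 · 90 = 45 L
Free water deficit = TBW · (Na/145 − 1)
= 45 · (151/145 − 1)
= 45 · 0.0414
= 1.86 L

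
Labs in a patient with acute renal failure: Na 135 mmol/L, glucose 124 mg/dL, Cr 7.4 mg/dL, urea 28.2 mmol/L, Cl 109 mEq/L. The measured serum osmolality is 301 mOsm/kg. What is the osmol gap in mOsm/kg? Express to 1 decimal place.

-4.1 mOsm/kg

Calculated osmolality = 2·Na + glucose/18 + urea
= 2·135 + 124/18 + 28.2
= 270 + 6.89 + 28.20
= 305.09 mOsm/kg ≈ 305.1 mOsm/kg
Osmolar gap = measured − calculated = 301 − 305.1 = -4.1 mOsm/kg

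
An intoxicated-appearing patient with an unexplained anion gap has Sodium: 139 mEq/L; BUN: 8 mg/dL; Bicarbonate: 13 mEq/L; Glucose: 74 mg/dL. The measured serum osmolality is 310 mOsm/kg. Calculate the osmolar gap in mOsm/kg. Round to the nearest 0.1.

Calculated osmolality = 2·Na + glucose/18 + BUN/2.8
= 2·139 + 74/18 + 8/2.8
= 278 + 4.11 + 2.86
= 284.97 mOsm/kg ≈ 285.0 mOsm/kg
Osmolar gap = measured − calculated = 310 − 285.0 = 25.0 mOsm/kg

25.0 mOsm/kg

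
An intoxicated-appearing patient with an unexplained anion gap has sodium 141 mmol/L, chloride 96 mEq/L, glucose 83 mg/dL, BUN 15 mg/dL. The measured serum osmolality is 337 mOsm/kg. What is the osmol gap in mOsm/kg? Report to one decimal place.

Calculated osmolality = 2·Na + glucose/18 + BUN/2.8
= 2·141 + 83/18 + 15/2.8
= 282 + 4.61 + 5.36
= 291.97 mOsm/kg ≈ 292.0 mOsm/kg
Osmolar gap = measured − calculated = 337 − 292.0 = 45.0 mOsm/kg

45.0 mOsm/kg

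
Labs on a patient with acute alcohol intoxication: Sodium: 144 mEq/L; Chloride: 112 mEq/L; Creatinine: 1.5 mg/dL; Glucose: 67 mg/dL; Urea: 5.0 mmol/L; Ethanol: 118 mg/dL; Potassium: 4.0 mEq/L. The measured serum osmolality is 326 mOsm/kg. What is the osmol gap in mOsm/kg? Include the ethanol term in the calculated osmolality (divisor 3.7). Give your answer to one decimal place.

Calculated osmolality = 2·Na + glucose/18 + urea + ethanol/3.7
= 2·144 + 67/18 + 5 + 118/3.7
= 288 + 3.72 + 5 + 31.89
= 328.61 mOsm/kg ≈ 328.6 mOsm/kg
Osmolar gap = measured − calculated = 326 − 328.6 = -2.6 mOsm/kg

-2.6 mOsm/kg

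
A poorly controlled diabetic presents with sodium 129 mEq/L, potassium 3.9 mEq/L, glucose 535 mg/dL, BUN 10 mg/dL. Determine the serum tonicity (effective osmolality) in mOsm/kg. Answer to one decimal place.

287.7 mOsm/kg

Effective osmolality excludes urea (freely permeant across cell membranes):
2·Na + glucose/18
= 2·129 + 535/18
= 258 + 29.72
= 287.72 mOsm/kg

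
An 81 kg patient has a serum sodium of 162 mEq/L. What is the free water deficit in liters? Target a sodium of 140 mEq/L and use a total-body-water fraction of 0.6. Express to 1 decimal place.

TBW = 0.6 · 81 = 48.6 L
Free water deficit = TBW · (Na/140 − 1)
= 48.6 · (162/140 − 1)
= 48.6 · 0.1571
= 7.64 L

7.6 L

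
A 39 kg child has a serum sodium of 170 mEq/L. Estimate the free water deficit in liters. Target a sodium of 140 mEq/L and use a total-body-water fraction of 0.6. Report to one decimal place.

5.0 L

TBW = 0.6 · 39 = 23.4 L
Free water deficit = TBW · (Na/140 − 1)
= 23.4 · (170/140 − 1)
= 23.4 · 0.2143
= 5.01 L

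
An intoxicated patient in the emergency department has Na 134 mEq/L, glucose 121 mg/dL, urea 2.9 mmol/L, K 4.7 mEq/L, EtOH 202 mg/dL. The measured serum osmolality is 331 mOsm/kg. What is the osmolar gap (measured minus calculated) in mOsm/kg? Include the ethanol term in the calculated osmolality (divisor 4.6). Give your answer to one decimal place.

9.5 mOsm/kg

Calculated osmolality = 2·Na + glucose/18 + urea + ethanol/4.6
= 2·134 + 121/18 + 2.9 + 202/4.6
= 268 + 6.72 + 2.90 + 43.91
= 321.53 mOsm/kg ≈ 321.5 mOsm/kg
Osmolar gap = measured − calculated = 331 − 321.5 = 9.5 mOsm/kg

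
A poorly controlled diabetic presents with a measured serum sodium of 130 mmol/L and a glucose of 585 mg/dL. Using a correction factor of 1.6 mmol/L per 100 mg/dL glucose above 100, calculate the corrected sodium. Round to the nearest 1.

Corrected Na = measured Na + 1.6 · (glucose − 100)/100
= 130 + 1.6 · (585 − 100)/100
= 130 + 7.8
= 137.8 mmol/L

138 mmol/L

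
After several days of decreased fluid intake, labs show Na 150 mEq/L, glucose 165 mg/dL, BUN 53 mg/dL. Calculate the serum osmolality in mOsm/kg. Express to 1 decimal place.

Calculated osmolality = 2·Na + glucose/18 + BUN/2.8
= 2·150 + 165/18 + 53/2.8
= 300 + 9.17 + 18.93
= 328.1 mOsm/kg

328.1 mOsm/kg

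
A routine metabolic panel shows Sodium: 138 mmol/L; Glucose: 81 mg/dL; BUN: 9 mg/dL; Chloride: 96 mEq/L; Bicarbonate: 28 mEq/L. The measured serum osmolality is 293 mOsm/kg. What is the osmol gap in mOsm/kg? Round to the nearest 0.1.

Calculated osmolality = 2·Na + glucose/18 + BUN/2.8
= 2·138 + 81/18 + 9/2.8
= 276 + 4.50 + 3.21
= 283.71 mOsm/kg ≈ 283.7 mOsm/kg
Osmolar gap = measured − calculated = 293 − 283.7 = 9.3 mOsm/kg

9.3 mOsm/kg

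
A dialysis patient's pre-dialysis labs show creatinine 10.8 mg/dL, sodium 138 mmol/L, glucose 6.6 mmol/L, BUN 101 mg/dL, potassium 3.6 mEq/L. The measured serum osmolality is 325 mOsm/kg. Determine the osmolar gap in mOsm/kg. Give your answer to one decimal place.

Calculated osmolality = 2·Na + glucose + BUN/2.8
= 2·138 + 6.6 + 101/2.8
= 276 + 6.60 + 36.07
= 318.67 mOsm/kg ≈ 318.7 mOsm/kg
Osmolar gap = measured − calculated = 325 − 318.7 = 6.3 mOsm/kg

6.3 mOsm/kg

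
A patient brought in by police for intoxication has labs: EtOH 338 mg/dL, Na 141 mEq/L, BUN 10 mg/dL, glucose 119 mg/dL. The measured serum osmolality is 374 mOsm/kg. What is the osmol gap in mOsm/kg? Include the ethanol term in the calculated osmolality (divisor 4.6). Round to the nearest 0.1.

8.3 mOsm/kg

Calculated osmolality = 2·Na + glucose/18 + BUN/2.8 + ethanol/4.6
= 2·141 + 119/18 + 10/2.8 + 338/4.6
= 282 + 6.61 + 3.57 + 73.48
= 365.66 mOsm/kg ≈ 365.7 mOsm/kg
Osmolar gap = measured − calculated = 374 − 365.7 = 8.3 mOsm/kg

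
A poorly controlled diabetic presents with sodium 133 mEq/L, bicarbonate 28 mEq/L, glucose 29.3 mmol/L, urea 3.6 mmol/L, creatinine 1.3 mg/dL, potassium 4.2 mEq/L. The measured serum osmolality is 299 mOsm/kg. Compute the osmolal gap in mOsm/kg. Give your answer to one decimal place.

0.1 mOsm/kg

Calculated osmolality = 2·Na + glucose + urea
= 2·133 + 29.3 + 3.6
= 266 + 29.30 + 3.60
= 298.9 mOsm/kg ≈ 298.9 mOsm/kg
Osmolar gap = measured − calculated = 299 − 298.9 = 0.1 mOsm/kg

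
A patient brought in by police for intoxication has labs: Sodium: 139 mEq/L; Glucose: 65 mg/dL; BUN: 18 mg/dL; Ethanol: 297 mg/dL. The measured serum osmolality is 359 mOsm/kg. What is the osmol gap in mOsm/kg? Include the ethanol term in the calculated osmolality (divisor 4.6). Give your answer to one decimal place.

Calculated osmolality = 2·Na + glucose/18 + BUN/2.8 + ethanol/4.6
= 2·139 + 65/18 + 18/2.8 + 297/4.6
= 278 + 3.61 + 6.43 + 64.57
= 352.61 mOsm/kg ≈ 352.6 mOsm/kg
Osmolar gap = measured − calculated = 359 − 352.6 = 6.4 mOsm/kg

6.4 mOsm/kg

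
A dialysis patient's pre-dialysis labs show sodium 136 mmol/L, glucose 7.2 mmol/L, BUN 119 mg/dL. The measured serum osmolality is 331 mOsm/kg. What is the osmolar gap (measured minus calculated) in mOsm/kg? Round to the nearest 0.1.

9.3 mOsm/kg

Calculated osmolality = 2·Na + glucose + BUN/2.8
= 2·136 + 7.2 + 119/2.8
= 272 + 7.20 + 42.50
= 321.7 mOsm/kg ≈ 321.7 mOsm/kg
Osmolar gap = measured − calculated = 331 − 321.7 = 9.3 mOsm/kg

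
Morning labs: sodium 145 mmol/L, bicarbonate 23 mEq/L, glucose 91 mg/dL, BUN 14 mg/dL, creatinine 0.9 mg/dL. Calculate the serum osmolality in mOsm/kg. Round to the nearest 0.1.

Calculated osmolality = 2·Na + glucose/18 + BUN/2.8
= 2·145 + 91/18 + 14/2.8
= 290 + 5.06 + 5
= 300.06 mOsm/kg

300.1 mOsm/kg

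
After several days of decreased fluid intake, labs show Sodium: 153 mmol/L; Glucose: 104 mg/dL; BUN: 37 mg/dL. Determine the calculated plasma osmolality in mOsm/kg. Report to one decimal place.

Calculated osmolality = 2·Na + glucose/18 + BUN/2.8
= 2·153 + 104/18 + 37/2.8
= 306 + 5.78 + 13.21
= 324.99 mOsm/kg

325.0 mOsm/kg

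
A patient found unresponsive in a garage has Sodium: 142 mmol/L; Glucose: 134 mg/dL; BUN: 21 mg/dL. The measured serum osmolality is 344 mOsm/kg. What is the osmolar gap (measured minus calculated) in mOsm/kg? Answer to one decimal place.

45.1 mOsm/kg

Calculated osmolality = 2·Na + glucose/18 + BUN/2.8
= 2·142 + 134/18 + 21/2.8
= 284 + 7.44 + 7.50
= 298.94 mOsm/kg ≈ 298.9 mOsm/kg
Osmolar gap = measured − calculated = 344 − 298.9 = 45.1 mOsm/kg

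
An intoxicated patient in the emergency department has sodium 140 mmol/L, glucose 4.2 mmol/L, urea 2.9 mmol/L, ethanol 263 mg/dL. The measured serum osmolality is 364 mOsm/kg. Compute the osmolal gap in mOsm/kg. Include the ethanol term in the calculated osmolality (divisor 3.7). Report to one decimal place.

Calculated osmolality = 2·Na + glucose + urea + ethanol/3.7
= 2·140 + 4.2 + 2.9 + 263/3.7
= 280 + 4.20 + 2.90 + 71.08
= 358.18 mOsm/kg ≈ 358.2 mOsm/kg
Osmolar gap = measured − calculated = 364 − 358.2 = 5.8 mOsm/kg

5.8 mOsm/kg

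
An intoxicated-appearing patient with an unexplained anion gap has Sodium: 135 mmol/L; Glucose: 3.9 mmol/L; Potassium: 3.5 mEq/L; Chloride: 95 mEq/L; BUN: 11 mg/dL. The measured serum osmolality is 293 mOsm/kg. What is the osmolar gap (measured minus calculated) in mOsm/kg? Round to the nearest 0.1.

15.2 mOsm/kg

Calculated osmolality = 2·Na + glucose + BUN/2.8
= 2·135 + 3.9 + 11/2.8
= 270 + 3.90 + 3.93
= 277.83 mOsm/kg ≈ 277.8 mOsm/kg
Osmolar gap = measured − calculated = 293 − 277.8 = 15.2 mOsm/kg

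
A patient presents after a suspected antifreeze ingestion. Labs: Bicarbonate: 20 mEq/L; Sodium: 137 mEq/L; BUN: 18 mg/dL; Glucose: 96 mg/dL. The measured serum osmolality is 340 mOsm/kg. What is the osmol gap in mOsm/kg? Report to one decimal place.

54.2 mOsm/kg

Calculated osmolality = 2·Na + glucose/18 + BUN/2.8
= 2·137 + 96/18 + 18/2.8
= 274 + 5.33 + 6.43
= 285.76 mOsm/kg ≈ 285.8 mOsm/kg
Osmolar gap = measured − calculated = 340 − 285.8 = 54.2 mOsm/kg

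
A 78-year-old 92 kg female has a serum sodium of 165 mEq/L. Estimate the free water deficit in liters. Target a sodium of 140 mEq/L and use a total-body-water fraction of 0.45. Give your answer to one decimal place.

TBW = 0.45 · 92 = 41.4 L
Free water deficit = TBW · (Na/140 − 1)
= 41.4 · (165/140 − 1)
= 41.4 · 0.1786
= 7.39 L

7.4 L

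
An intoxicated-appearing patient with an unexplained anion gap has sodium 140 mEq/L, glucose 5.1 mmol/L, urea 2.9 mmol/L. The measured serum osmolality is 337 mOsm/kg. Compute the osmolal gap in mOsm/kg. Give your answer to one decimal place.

Calculated osmolality = 2·Na + glucose + urea
= 2·140 + 5.1 + 2.9
= 280 + 5.10 + 2.90
= 288 mOsm/kg ≈ 288.0 mOsm/kg
Osmolar gap = measured − calculated = 337 − 288.0 = 49.0 mOsm/kg

49.0 mOsm/kg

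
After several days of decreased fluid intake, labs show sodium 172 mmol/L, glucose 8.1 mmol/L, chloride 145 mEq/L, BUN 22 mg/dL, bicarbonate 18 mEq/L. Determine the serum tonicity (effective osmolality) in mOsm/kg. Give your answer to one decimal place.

352.1 mOsm/kg

Effective osmolality excludes urea (freely permeant across cell membranes):
2·Na + glucose
= 2·172 + 8.1
= 344 + 8.1
= 352.1 mOsm/kg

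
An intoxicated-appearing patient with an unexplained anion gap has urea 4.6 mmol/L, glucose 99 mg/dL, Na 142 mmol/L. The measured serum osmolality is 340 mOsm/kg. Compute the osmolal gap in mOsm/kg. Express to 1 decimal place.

Calculated osmolality = 2·Na + glucose/18 + urea
= 2·142 + 99/18 + 4.6
= 284 + 5.50 + 4.60
= 294.1 mOsm/kg ≈ 294.1 mOsm/kg
Osmolar gap = measured − calculated = 340 − 294.1 = 45.9 mOsm/kg

45.9 mOsm/kg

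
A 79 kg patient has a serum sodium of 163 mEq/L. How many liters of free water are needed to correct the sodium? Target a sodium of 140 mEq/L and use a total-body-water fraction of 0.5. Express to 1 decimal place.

6.5 L

TBW = 0.5 · 79 = 39.5 L
Free water deficit = TBW · (Na/140 − 1)
= 39.5 · (163/140 − 1)
= 39.5 · 0.1643
= 6.49 L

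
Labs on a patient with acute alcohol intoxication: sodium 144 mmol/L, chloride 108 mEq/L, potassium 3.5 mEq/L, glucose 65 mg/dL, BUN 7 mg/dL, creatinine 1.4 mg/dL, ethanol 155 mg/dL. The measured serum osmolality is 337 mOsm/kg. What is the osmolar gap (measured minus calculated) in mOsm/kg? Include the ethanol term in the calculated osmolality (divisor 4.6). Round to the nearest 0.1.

Calculated osmolality = 2·Na + glucose/18 + BUN/2.8 + ethanol/4.6
= 2·144 + 65/18 + 7/2.8 + 155/4.6
= 288 + 3.61 + 2.50 + 33.70
= 327.81 mOsm/kg ≈ 327.8 mOsm/kg
Osmolar gap = measured − calculated = 337 − 327.8 = 9.2 mOsm/kg

9.2 mOsm/kg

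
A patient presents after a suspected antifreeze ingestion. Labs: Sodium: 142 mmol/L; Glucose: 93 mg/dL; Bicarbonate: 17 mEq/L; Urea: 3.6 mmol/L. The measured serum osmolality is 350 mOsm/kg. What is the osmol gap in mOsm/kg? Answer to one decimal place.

Calculated osmolality = 2·Na + glucose/18 + urea
= 2·142 + 93/18 + 3.6
= 284 + 5.17 + 3.60
= 292.77 mOsm/kg ≈ 292.8 mOsm/kg
Osmolar gap = measured − calculated = 350 − 292.8 = 57.2 mOsm/kg

57.2 mOsm/kg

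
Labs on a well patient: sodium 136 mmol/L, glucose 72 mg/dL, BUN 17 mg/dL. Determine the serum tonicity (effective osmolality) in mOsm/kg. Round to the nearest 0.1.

Effective osmolality excludes urea (freely permeant across cell membranes):
2·Na + glucose/18
= 2·136 + 72/18
= 272 + 4
= 276 mOsm/kg

276.0 mOsm/kg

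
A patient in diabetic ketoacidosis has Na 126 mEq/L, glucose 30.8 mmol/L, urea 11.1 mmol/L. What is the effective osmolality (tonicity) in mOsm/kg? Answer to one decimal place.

282.8 mOsm/kg

Effective osmolality excludes urea (freely permeant across cell membranes):
2·Na + glucose
= 2·126 + 30.8
= 252 + 30.8
= 282.8 mOsm/kg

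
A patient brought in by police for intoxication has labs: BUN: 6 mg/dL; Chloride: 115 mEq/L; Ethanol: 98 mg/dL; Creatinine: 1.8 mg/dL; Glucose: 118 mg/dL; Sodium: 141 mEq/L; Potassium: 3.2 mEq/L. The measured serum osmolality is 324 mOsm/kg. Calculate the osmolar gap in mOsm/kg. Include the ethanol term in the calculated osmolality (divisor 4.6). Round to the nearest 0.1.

12.0 mOsm/kg

Calculated osmolality = 2·Na + glucose/18 + BUN/2.8 + ethanol/4.6
= 2·141 + 118/18 + 6/2.8 + 98/4.6
= 282 + 6.56 + 2.14 + 21.30
= 312 mOsm/kg ≈ 312.0 mOsm/kg
Osmolar gap = measured − calculated = 324 − 312.0 = 12.0 mOsm/kg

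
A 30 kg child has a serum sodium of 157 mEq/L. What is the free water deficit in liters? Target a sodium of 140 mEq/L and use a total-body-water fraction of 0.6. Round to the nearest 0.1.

2.2 L

TBW = 0.6 · 30 = 18 L
Free water deficit = TBW · (Na/140 − 1)
= 18 · (157/140 − 1)
= 18 · 0.1214
= 2.19 L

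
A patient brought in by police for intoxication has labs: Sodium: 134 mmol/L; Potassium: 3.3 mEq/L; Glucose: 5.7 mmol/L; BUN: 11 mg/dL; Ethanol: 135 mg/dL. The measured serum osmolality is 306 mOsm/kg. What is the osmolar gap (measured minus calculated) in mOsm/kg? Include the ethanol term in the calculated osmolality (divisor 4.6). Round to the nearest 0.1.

Calculated osmolality = 2·Na + glucose + BUN/2.8 + ethanol/4.6
= 2·134 + 5.7 + 11/2.8 + 135/4.6
= 268 + 5.70 + 3.93 + 29.35
= 306.98 mOsm/kg ≈ 307.0 mOsm/kg
Osmolar gap = measured − calculated = 306 − 307.0 = -1.0 mOsm/kg

-1.0 mOsm/kg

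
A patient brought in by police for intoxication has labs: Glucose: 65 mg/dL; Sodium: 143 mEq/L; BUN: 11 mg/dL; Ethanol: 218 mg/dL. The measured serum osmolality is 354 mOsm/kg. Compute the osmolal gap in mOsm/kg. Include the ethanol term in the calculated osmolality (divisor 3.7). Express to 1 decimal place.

Calculated osmolality = 2·Na + glucose/18 + BUN/2.8 + ethanol/3.7
= 2·143 + 65/18 + 11/2.8 + 218/3.7
= 286 + 3.61 + 3.93 + 58.92
= 352.46 mOsm/kg ≈ 352.5 mOsm/kg
Osmolar gap = measured − calculated = 354 − 352.5 = 1.5 mOsm/kg

1.5 mOsm/kg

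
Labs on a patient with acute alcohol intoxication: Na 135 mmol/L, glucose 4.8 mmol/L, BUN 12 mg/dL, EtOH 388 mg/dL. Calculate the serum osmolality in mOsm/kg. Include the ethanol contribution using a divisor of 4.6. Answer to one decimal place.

363.4 mOsm/kg

Calculated osmolality = 2·Na + glucose + BUN/2.8 + ethanol/4.6
= 2·135 + 4.8 + 12/2.8 + 388/4.6
= 270 + 4.80 + 4.29 + 84.35
= 363.44 mOsm/kg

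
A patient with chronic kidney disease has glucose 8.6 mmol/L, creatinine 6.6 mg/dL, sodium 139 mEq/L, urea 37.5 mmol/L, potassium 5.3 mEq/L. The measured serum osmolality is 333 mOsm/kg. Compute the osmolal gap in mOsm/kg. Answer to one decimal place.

8.9 mOsm/kg

Calculated osmolality = 2·Na + glucose + urea
= 2·139 + 8.6 + 37.5
= 278 + 8.60 + 37.50
= 324.1 mOsm/kg ≈ 324.1 mOsm/kg
Osmolar gap = measured − calculated = 333 − 324.1 = 8.9 mOsm/kg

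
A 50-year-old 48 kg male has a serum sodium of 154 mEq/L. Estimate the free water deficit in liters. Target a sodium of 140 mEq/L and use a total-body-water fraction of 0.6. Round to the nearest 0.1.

TBW = 0.6 · 48 = 28.8 L
Free water deficit = TBW · (Na/140 − 1)
= 28.8 · (154/140 − 1)
= 28.8 · 0.1
= 2.88 L

2.9 L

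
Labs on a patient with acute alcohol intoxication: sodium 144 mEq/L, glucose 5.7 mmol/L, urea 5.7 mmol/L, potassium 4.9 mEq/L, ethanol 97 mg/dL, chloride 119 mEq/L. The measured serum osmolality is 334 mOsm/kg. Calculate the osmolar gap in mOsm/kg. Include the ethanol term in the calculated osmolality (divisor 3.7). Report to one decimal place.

8.4 mOsm/kg

Calculated osmolality = 2·Na + glucose + urea + ethanol/3.7
= 2·144 + 5.7 + 5.7 + 97/3.7
= 288 + 5.70 + 5.70 + 26.22
= 325.62 mOsm/kg ≈ 325.6 mOsm/kg
Osmolar gap = measured − calculated = 334 − 325.6 = 8.4 mOsm/kg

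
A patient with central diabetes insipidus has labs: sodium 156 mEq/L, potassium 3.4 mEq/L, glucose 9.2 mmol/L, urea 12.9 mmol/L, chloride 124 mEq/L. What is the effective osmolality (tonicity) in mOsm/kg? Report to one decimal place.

321.2 mOsm/kg

Effective osmolality excludes urea (freely permeant across cell membranes):
2·Na + glucose
= 2·156 + 9.2
= 312 + 9.2
= 321.2 mOsm/kg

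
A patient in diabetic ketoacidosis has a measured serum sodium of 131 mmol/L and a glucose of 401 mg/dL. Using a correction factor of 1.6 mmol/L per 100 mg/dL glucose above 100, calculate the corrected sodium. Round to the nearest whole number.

Corrected Na = measured Na + 1.6 · (glucose − 100)/100
= 131 + 1.6 · (401 − 100)/100
= 131 + 4.8
= 135.8 mmol/L

136 mmol/L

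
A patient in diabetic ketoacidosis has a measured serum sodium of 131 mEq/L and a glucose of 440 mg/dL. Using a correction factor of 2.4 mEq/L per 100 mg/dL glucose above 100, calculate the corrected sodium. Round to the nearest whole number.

Corrected Na = measured Na + 2.4 · (glucose − 100)/100
= 131 + 2.4 · (440 − 100)/100
= 131 + 8.2
= 139.2 mEq/L

139 mEq/L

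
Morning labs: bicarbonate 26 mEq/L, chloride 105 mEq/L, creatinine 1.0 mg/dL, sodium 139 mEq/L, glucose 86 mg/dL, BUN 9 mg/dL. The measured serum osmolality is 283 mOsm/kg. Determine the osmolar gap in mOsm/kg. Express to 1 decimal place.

-3.0 mOsm/kg

Calculated osmolality = 2·Na + glucose/18 + BUN/2.8
= 2·139 + 86/18 + 9/2.8
= 278 + 4.78 + 3.21
= 285.99 mOsm/kg ≈ 286.0 mOsm/kg
Osmolar gap = measured − calculated = 283 − 286.0 = -3.0 mOsm/kg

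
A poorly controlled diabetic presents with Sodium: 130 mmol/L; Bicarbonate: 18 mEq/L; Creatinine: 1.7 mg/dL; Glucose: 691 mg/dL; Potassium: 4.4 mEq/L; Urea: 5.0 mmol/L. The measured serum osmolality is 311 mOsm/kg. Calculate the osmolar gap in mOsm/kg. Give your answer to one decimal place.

Calculated osmolality = 2·Na + glucose/18 + urea
= 2·130 + 691/18 + 5
= 260 + 38.39 + 5
= 303.39 mOsm/kg ≈ 303.4 mOsm/kg
Osmolar gap = measured − calculated = 311 − 303.4 = 7.6 mOsm/kg

7.6 mOsm/kg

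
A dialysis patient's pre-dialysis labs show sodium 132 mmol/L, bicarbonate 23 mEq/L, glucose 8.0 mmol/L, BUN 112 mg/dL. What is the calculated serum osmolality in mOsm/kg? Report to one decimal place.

Calculated osmolality = 2·Na + glucose + BUN/2.8
= 2·132 + 8 + 112/2.8
= 264 + 8 + 40
= 312 mOsm/kg

312.0 mOsm/kg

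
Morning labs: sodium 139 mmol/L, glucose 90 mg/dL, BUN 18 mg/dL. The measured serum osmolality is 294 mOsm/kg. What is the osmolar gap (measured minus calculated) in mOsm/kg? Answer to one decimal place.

Calculated osmolality = 2·Na + glucose/18 + BUN/2.8
= 2·139 + 90/18 + 18/2.8
= 278 + 5 + 6.43
= 289.43 mOsm/kg ≈ 289.4 mOsm/kg
Osmolar gap = measured − calculated = 294 − 289.4 = 4.6 mOsm/kg

4.6 mOsm/kg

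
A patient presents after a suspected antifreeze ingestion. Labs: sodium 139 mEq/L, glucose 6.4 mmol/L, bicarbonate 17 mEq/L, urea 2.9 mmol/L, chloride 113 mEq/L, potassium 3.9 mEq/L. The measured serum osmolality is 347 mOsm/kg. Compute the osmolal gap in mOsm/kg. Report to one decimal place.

59.7 mOsm/kg

Calculated osmolality = 2·Na + glucose + urea
= 2·139 + 6.4 + 2.9
= 278 + 6.40 + 2.90
= 287.3 mOsm/kg ≈ 287.3 mOsm/kg
Osmolar gap = measured − calculated = 347 − 287.3 = 59.7 mOsm/kg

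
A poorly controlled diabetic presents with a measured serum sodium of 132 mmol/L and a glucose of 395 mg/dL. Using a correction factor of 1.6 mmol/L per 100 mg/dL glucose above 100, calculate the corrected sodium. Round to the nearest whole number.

Corrected Na = measured Na + 1.6 · (glucose − 100)/100
= 132 + 1.6 · (395 − 100)/100
= 132 + 4.7
= 136.7 mmol/L

137 mmol/L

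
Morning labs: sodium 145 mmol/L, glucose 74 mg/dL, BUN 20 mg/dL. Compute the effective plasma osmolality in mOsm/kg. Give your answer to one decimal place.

Effective osmolality excludes urea (freely permeant across cell membranes):
2·Na + glucose/18
= 2·145 + 74/18
= 290 + 4.11
= 294.11 mOsm/kg

294.1 mOsm/kg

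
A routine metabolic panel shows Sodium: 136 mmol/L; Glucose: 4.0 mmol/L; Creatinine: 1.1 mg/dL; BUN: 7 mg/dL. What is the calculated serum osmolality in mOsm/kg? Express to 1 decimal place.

Calculated osmolality = 2·Na + glucose + BUN/2.8
= 2·136 + 4 + 7/2.8
= 272 + 4 + 2.50
= 278.5 mOsm/kg

278.5 mOsm/kg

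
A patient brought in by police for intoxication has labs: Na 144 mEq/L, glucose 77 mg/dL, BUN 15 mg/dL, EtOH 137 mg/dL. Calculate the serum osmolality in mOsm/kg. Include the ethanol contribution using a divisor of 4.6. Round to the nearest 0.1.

Calculated osmolality = 2·Na + glucose/18 + BUN/2.8 + ethanol/4.6
= 2·144 + 77/18 + 15/2.8 + 137/4.6
= 288 + 4.28 + 5.36 + 29.78
= 327.42 mOsm/kg

327.4 mOsm/kg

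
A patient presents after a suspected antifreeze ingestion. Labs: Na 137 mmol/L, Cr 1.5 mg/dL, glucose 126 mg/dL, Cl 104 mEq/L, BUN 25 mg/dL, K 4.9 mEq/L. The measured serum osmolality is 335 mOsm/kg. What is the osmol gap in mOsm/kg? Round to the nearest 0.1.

45.1 mOsm/kg

Calculated osmolality = 2·Na + glucose/18 + BUN/2.8
= 2·137 + 126/18 + 25/2.8
= 274 + 7 + 8.93
= 289.93 mOsm/kg ≈ 289.9 mOsm/kg
Osmolar gap = measured − calculated = 335 − 289.9 = 45.1 mOsm/kg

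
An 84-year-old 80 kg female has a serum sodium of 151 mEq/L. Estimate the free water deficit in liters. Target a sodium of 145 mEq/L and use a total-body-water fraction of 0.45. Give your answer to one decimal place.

1.5 L

TBW = 0.45 · 80 = 36 L
Free water deficit = TBW · (Na/145 − 1)
= 36 · (151/145 − 1)
= 36 · 0.0414
= 1.49 L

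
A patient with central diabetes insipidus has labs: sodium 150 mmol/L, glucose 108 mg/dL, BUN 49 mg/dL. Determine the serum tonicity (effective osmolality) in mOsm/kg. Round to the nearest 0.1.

Effective osmolality excludes urea (freely permeant across cell membranes):
2·Na + glucose/18
= 2·150 + 108/18
= 300 + 6
= 306 mOsm/kg

306.0 mOsm/kg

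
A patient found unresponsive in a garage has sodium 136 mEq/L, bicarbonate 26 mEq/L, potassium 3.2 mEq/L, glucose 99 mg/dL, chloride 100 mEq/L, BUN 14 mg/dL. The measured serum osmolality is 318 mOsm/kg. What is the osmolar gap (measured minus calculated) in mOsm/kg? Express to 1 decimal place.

Calculated osmolality = 2·Na + glucose/18 + BUN/2.8
= 2·136 + 99/18 + 14/2.8
= 272 + 5.50 + 5
= 282.5 mOsm/kg ≈ 282.5 mOsm/kg
Osmolar gap = measured − calculated = 318 − 282.5 = 35.5 mOsm/kg

35.5 mOsm/kg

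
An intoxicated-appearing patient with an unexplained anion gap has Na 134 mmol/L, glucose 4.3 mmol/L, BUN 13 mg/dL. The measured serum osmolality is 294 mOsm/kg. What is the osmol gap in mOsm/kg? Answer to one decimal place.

17.1 mOsm/kg

Calculated osmolality = 2·Na + glucose + BUN/2.8
= 2·134 + 4.3 + 13/2.8
= 268 + 4.30 + 4.64
= 276.94 mOsm/kg ≈ 276.9 mOsm/kg
Osmolar gap = measured − calculated = 294 − 276.9 = 17.1 mOsm/kg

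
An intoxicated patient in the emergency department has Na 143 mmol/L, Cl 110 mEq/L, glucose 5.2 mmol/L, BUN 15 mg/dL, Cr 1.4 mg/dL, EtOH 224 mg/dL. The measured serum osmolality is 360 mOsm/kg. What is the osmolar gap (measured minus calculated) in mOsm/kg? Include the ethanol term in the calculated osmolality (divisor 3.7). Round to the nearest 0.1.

2.9 mOsm/kg

Calculated osmolality = 2·Na + glucose + BUN/2.8 + ethanol/3.7
= 2·143 + 5.2 + 15/2.8 + 224/3.7
= 286 + 5.20 + 5.36 + 60.54
= 357.1 mOsm/kg ≈ 357.1 mOsm/kg
Osmolar gap = measured − calculated = 360 − 357.1 = 2.9 mOsm/kg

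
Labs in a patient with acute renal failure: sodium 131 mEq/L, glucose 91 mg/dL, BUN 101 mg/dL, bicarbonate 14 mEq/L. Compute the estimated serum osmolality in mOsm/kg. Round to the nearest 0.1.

Calculated osmolality = 2·Na + glucose/18 + BUN/2.8
= 2·131 + 91/18 + 101/2.8
= 262 + 5.06 + 36.07
= 303.13 mOsm/kg

303.1 mOsm/kg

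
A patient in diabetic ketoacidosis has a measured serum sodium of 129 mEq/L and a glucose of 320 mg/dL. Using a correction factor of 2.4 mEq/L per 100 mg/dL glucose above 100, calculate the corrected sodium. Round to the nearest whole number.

134 mEq/L

Corrected Na = measured Na + 2.4 · (glucose − 100)/100
= 129 + 2.4 · (320 − 100)/100
= 129 + 5.3
= 134.3 mEq/L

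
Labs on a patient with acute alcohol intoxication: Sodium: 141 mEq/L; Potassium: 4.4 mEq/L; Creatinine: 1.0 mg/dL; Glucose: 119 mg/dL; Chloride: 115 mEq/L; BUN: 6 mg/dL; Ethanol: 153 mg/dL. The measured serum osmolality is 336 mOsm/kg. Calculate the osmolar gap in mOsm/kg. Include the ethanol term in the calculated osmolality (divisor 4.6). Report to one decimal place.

Calculated osmolality = 2·Na + glucose/18 + BUN/2.8 + ethanol/4.6
= 2·141 + 119/18 + 6/2.8 + 153/4.6
= 282 + 6.61 + 2.14 + 33.26
= 324.01 mOsm/kg ≈ 324.0 mOsm/kg
Osmolar gap = measured − calculated = 336 − 324.0 = 12.0 mOsm/kg

12.0 mOsm/kg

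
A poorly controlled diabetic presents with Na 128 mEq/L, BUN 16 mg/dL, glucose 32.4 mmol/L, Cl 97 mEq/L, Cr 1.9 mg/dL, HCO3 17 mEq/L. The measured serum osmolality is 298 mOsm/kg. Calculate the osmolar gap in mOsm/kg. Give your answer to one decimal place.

Calculated osmolality = 2·Na + glucose + BUN/2.8
= 2·128 + 32.4 + 16/2.8
= 256 + 32.40 + 5.71
= 294.11 mOsm/kg ≈ 294.1 mOsm/kg
Osmolar gap = measured − calculated = 298 − 294.1 = 3.9 mOsm/kg

3.9 mOsm/kg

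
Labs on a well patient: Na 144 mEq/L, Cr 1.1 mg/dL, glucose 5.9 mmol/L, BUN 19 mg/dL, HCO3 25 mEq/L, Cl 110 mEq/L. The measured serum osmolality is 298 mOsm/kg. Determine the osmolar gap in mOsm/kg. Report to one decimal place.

-2.7 mOsm/kg

Calculated osmolality = 2·Na + glucose + BUN/2.8
= 2·144 + 5.9 + 19/2.8
= 288 + 5.90 + 6.79
= 300.69 mOsm/kg ≈ 300.7 mOsm/kg
Osmolar gap = measured − calculated = 298 − 300.7 = -2.7 mOsm/kg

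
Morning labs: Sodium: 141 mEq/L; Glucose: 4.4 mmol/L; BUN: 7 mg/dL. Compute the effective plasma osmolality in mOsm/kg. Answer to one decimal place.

Effective osmolality excludes urea (freely permeant across cell membranes):
2·Na + glucose
= 2·141 + 4.4
= 282 + 4.4
= 286.4 mOsm/kg

286.4 mOsm/kg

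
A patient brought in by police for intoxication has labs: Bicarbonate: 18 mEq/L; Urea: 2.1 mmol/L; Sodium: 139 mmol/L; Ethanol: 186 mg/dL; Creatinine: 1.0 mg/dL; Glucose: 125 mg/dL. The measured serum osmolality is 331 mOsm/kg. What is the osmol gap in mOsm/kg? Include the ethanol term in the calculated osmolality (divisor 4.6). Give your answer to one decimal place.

3.5 mOsm/kg

Calculated osmolality = 2·Na + glucose/18 + urea + ethanol/4.6
= 2·139 + 125/18 + 2.1 + 186/4.6
= 278 + 6.94 + 2.10 + 40.43
= 327.47 mOsm/kg ≈ 327.5 mOsm/kg
Osmolar gap = measured − calculated = 331 − 327.5 = 3.5 mOsm/kg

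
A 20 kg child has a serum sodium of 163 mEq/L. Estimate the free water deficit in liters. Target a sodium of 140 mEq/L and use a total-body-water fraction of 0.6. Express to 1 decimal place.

TBW = 0.6 · 20 = 12 L
Free water deficit = TBW · (Na/140 − 1)
= 12 · (163/140 − 1)
= 12 · 0.1643
= 1.97 L

2.0 L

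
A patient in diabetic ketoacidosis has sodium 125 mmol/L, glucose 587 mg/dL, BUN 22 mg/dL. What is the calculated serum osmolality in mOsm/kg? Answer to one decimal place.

290.5 mOsm/kg

Calculated osmolality = 2·Na + glucose/18 + BUN/2.8
= 2·125 + 587/18 + 22/2.8
= 250 + 32.61 + 7.86
= 290.47 mOsm/kg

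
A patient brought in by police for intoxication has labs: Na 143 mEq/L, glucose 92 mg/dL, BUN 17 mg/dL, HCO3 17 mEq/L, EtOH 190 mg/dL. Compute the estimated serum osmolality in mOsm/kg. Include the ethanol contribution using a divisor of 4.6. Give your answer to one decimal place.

338.5 mOsm/kg

Calculated osmolality = 2·Na + glucose/18 + BUN/2.8 + ethanol/4.6
= 2·143 + 92/18 + 17/2.8 + 190/4.6
= 286 + 5.11 + 6.07 + 41.30
= 338.48 mOsm/kg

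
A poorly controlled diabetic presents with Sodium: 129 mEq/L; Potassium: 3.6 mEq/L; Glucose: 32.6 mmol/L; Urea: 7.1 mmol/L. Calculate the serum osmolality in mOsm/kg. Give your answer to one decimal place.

297.7 mOsm/kg

Calculated osmolality = 2·Na + glucose + urea
= 2·129 + 32.6 + 7.1
= 258 + 32.60 + 7.10
= 297.7 mOsm/kg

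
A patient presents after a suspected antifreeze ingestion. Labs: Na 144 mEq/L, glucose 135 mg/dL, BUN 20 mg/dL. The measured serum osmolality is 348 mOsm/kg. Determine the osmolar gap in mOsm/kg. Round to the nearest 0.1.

45.4 mOsm/kg

Calculated osmolality = 2·Na + glucose/18 + BUN/2.8
= 2·144 + 135/18 + 20/2.8
= 288 + 7.50 + 7.14
= 302.64 mOsm/kg ≈ 302.6 mOsm/kg
Osmolar gap = measured − calculated = 348 − 302.6 = 45.4 mOsm/kg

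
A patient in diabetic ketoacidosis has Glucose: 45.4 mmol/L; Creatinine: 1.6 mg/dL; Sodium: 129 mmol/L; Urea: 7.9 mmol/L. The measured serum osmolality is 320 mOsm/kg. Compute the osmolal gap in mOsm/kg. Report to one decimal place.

Calculated osmolality = 2·Na + glucose + urea
= 2·129 + 45.4 + 7.9
= 258 + 45.40 + 7.90
= 311.3 mOsm/kg ≈ 311.3 mOsm/kg
Osmolar gap = measured − calculated = 320 − 311.3 = 8.7 mOsm/kg

8.7 mOsm/kg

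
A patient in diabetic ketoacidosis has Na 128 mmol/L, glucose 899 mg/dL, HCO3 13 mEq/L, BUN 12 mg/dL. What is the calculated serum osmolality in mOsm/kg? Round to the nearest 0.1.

Calculated osmolality = 2·Na + glucose/18 + BUN/2.8
= 2·128 + 899/18 + 12/2.8
= 256 + 49.94 + 4.29
= 310.23 mOsm/kg

310.2 mOsm/kg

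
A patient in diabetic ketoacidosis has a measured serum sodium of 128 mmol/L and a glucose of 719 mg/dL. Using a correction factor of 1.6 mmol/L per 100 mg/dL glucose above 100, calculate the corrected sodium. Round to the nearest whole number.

Corrected Na = measured Na + 1.6 · (glucose − 100)/100
= 128 + 1.6 · (719 − 100)/100
= 128 + 9.9
= 137.9 mmol/L

138 mmol/L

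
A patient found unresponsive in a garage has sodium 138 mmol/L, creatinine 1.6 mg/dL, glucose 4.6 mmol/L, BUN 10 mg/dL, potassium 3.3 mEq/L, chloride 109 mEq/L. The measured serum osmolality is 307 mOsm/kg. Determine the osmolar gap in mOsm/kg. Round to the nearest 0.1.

22.8 mOsm/kg

Calculated osmolality = 2·Na + glucose + BUN/2.8
= 2·138 + 4.6 + 10/2.8
= 276 + 4.60 + 3.57
= 284.17 mOsm/kg ≈ 284.2 mOsm/kg
Osmolar gap = measured − calculated = 307 − 284.2 = 22.8 mOsm/kg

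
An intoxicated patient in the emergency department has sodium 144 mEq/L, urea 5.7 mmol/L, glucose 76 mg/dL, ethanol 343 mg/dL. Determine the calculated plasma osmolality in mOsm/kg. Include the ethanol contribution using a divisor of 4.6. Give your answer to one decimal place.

Calculated osmolality = 2·Na + glucose/18 + urea + ethanol/4.6
= 2·144 + 76/18 + 5.7 + 343/4.6
= 288 + 4.22 + 5.70 + 74.57
= 372.49 mOsm/kg

372.5 mOsm/kg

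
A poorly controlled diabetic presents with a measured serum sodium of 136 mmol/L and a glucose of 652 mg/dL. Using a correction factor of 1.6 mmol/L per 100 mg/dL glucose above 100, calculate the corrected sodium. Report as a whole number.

Corrected Na = measured Na + 1.6 · (glucose − 100)/100
= 136 + 1.6 · (652 − 100)/100
= 136 + 8.8
= 144.8 mmol/L

145 mmol/L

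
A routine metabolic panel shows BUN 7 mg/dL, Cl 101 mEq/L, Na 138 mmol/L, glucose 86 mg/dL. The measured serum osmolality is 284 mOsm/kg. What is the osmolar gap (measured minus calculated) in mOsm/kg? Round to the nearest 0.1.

0.7 mOsm/kg

Calculated osmolality = 2·Na + glucose/18 + BUN/2.8
= 2·138 + 86/18 + 7/2.8
= 276 + 4.78 + 2.50
= 283.28 mOsm/kg ≈ 283.3 mOsm/kg
Osmolar gap = measured − calculated = 284 − 283.3 = 0.7 mOsm/kg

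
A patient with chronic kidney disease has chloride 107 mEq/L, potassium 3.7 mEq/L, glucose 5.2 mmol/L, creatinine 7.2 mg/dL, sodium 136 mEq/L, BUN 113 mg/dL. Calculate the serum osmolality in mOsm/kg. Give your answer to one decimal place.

Calculated osmolality = 2·Na + glucose + BUN/2.8
= 2·136 + 5.2 + 113/2.8
= 272 + 5.20 + 40.36
= 317.56 mOsm/kg

317.6 mOsm/kg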